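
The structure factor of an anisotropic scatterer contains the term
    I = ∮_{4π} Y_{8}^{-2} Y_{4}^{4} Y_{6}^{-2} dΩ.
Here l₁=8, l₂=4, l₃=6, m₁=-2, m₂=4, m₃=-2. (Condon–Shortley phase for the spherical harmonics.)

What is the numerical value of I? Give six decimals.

-0.110520

m-sum 0 ✓  L=18 even ✓  4≤6≤12 ✓
Π(2lᵢ+1) = 17×9×13 = 1989
triangle coeff Δ(8,4,6) = 1/23279256
Σ_t [2,4]: t=2:+1/1658880 t=3:−1/518400 t=4:+1/1658880 = -1/1382400
(3j)²=504/46189 [(8 4 6; 0 0 0)], sign=-1
Σ_t [6,6]: t=6:+1/24883200 = 1/24883200
(3j)²=980/138567 [(8 4 6; -2 4 -2)], sign=+1
⇒ 4πI² = 1481760/9653501
I = (-1)√(1481760/9653501/(4π)) = -0.11052018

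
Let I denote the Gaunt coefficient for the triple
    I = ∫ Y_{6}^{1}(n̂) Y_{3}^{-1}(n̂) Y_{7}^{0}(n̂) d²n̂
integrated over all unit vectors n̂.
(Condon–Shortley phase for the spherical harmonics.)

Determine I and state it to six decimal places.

m-sum 0 ✓  L=16 even ✓  3≤7≤9 ✓
Π(2lᵢ+1) = 13×7×15 = 1365
triangle coeff Δ(6,3,7) = 1/2042040
Σ_t [0,2]: t=0:+1/207360 t=1:−1/57600 t=2:+1/207360 = -1/129600
(3j)²=168/12155 [(6 3 7; 0 0 0)], sign=+1
Σ_t [0,2]: t=0:+1/115200 t=1:−1/103680 t=2:+1/1451520 = -1/3628800
(3j)²=1/36465 [(6 3 7; 1 -1 0)], sign=+1
⇒ 4πI² = 1176/2272985
I = (+1)√(1176/2272985/(4π)) = 0.00641653

0.006417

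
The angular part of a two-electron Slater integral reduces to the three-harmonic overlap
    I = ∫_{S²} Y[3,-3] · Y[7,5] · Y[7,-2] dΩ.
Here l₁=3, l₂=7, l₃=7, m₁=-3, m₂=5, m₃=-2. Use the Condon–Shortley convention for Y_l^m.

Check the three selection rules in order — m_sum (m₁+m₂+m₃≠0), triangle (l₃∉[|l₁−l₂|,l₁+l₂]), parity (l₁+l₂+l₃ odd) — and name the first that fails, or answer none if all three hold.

m₁+m₂+m₃ = -3 + 5 − 2 = 0  ✓
triangle: |3−7|=4 ≤ l₃=7 ≤ 3+7=10  ✓
parity: l₁+l₂+l₃ = 17 is odd  ✗

parity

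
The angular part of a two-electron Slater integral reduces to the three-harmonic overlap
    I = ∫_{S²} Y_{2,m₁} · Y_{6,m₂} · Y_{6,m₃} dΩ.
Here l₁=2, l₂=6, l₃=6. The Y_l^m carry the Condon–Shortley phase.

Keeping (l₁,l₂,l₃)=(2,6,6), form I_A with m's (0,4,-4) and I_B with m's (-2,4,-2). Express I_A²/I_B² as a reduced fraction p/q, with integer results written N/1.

1/45

l's match ⇒ only the (l;m) 3-j factors differ between A and B.
A: triangle coeff Δ(2,6,6) = 1/90090; Σ_t [0,2]: t=0:+1/14515200 t=1:−1/362880 t=2:+1/322560 = 1/2419200; (3j)²=2/5005 [(2 6 6; 0 4 -4)], sign=+1
B: triangle coeff Δ(2,6,6) = 1/90090; Σ_t [2,2]: t=2:+1/322560 = 1/322560; (3j)²=18/1001 [(2 6 6; -2 4 -2)], sign=+1
I_A²/I_B² = (2/5005)/(18/1001) = 1/45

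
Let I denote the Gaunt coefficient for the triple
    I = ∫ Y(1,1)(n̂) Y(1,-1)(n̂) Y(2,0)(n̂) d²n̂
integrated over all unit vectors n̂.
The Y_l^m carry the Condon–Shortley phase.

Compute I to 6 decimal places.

Rules hold: Σm=0, L=4 even, 0≤2≤2.
N = 3·3·5 = 45
Δ = 0!·2!·2!/5! = 1/30
Racah Σ t=0..0: t=0:+1/1 = 1/1
⇒ 3j(1 1 2; 0 0 0)² = 2/15, sgn +1
Racah Σ t=0..0: t=0:+1/4 = 1/4
⇒ 3j(1 1 2; 1 -1 0)² = 1/30, sgn +1
4πI² = N·(3j₀)²·(3jₘ)² = 1/5
I = +1·√(0.2/4π) = 0.12615663

0.126157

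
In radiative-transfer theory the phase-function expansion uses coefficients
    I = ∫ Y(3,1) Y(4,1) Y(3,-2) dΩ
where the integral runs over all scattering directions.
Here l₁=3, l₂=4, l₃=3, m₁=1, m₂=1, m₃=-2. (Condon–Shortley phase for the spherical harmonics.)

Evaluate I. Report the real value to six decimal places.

0.145070

m-sum 0 ✓  L=10 even ✓  1≤3≤7 ✓
Π(2lᵢ+1) = 7×9×7 = 441
triangle coeff Δ(3,4,3) = 1/34650
Σ_t [1,3]: t=1:−1/72 t=2:+1/16 t=3:−1/72 = 5/144
(3j)²=2/77 [(3 4 3; 0 0 0)], sign=-1
Σ_t [1,2]: t=1:−1/144 t=2:+1/48 = 1/72
(3j)²=16/693 [(3 4 3; 1 1 -2)], sign=-1
⇒ 4πI² = 32/121
I = (+1)√(32/121/(4π)) = 0.14506992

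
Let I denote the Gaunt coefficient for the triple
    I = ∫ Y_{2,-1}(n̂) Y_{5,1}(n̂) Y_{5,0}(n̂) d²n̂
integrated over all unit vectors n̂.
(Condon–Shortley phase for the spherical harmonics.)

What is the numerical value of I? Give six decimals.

-0.036166

Checks pass: Σm=0; 12 even; l₃=5∈[3,7].
(2·2+1)(2·5+1)(2·5+1) = 605
Δ: 2! 2! 8! / 13! → 1/38610
sum: t=0:+1/2880 t=1:−1/576 t=2:+1/2880 = -1/960
3j²(2 5 5; 0 0 0) = Δ·Π!·Σ² = 10/429  (sign +1)
sum: t=1:−1/1440 t=2:+1/1152 = 1/5760
3j²(2 5 5; -1 1 0) = Δ·Π!·Σ² = 1/858  (sign -1)
combine: 4πI² = 605·10/429·1/858 = 25/1521
take √, sign -1: I = -0.03616600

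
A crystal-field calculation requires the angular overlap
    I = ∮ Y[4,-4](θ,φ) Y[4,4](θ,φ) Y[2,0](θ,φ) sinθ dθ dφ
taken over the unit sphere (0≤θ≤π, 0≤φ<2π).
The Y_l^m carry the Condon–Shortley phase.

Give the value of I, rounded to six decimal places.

-0.229376

m-sum 0 ✓  L=10 even ✓  0≤2≤8 ✓
Π(2lᵢ+1) = 9×9×5 = 405
triangle coeff Δ(4,4,2) = 1/13860
Σ_t [2,4]: t=2:+1/192 t=3:−1/36 t=4:+1/192 = -5/288
(3j)²=20/693 [(4 4 2; 0 0 0)], sign=-1
Σ_t [6,6]: t=6:+1/2880 = 1/2880
(3j)²=28/495 [(4 4 2; -4 4 0)], sign=+1
⇒ 4πI² = 80/121
I = (-1)√(80/121/(4π)) = -0.22937568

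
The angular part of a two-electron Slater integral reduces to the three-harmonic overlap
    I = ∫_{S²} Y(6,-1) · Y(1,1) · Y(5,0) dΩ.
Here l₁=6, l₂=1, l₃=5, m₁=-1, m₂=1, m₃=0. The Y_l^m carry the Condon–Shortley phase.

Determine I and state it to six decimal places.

-0.187239

Rules hold: Σm=0, L=12 even, 5≤5≤7.
N = 13·3·11 = 429
Δ = 2!·10!·0!/13! = 1/858
Racah Σ t=1..1: t=1:−1/14400 = -1/14400
⇒ 3j(6 1 5; 0 0 0)² = 6/143, sgn +1
Racah Σ t=2..2: t=2:+1/28800 = 1/28800
⇒ 3j(6 1 5; -1 1 0)² = 7/286, sgn -1
4πI² = N·(3j₀)²·(3jₘ)² = 63/143
I = -1·√(0.440559/4π) = -0.18723944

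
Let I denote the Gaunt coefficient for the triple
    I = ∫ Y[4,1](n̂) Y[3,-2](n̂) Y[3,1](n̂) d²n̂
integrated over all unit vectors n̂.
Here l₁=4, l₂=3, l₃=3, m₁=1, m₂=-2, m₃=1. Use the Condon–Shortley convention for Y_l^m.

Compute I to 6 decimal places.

Rules hold: Σm=0, L=10 even, 1≤3≤7.
N = 9·7·7 = 441
Δ = 4!·4!·2!/11! = 1/34650
Racah Σ t=1..3: t=1:−1/72 t=2:+1/16 t=3:−1/72 = 5/144
⇒ 3j(4 3 3; 0 0 0)² = 2/77, sgn -1
Racah Σ t=0..1: t=0:+1/144 t=1:−1/48 = -1/72
⇒ 3j(4 3 3; 1 -2 1)² = 16/693, sgn -1
4πI² = N·(3j₀)²·(3jₘ)² = 32/121
I = +1·√(0.264463/4π) = 0.14506992

0.145070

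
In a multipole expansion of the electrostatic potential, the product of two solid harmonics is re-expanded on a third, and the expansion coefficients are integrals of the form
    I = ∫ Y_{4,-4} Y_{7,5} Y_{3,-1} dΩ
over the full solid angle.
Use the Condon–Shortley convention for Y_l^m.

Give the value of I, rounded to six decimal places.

Checks pass: Σm=0; 14 even; l₃=3∈[3,11].
(2·4+1)(2·7+1)(2·3+1) = 945
Δ: 8! 0! 6! / 15! → 1/45045
sum: t=4:+1/20736 = 1/20736
3j²(4 7 3; 0 0 0) = Δ·Π!·Σ² = 35/1287  (sign -1)
sum: t=8:+1/1935360 = 1/1935360
3j²(4 7 3; -4 5 -1) = Δ·Π!·Σ² = 1/91  (sign +1)
combine: 4πI² = 945·35/1287·1/91 = 525/1859
take √, sign -1: I = -0.14991153

-0.149912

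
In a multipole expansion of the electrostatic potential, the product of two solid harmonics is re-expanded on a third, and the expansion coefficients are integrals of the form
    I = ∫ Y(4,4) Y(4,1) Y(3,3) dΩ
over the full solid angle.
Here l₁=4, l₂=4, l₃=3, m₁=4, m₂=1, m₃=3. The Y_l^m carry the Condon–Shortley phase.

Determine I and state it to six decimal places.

0.000000

Σmᵢ = 8 ≠ 0, so the φ-integral vanishes; I = 0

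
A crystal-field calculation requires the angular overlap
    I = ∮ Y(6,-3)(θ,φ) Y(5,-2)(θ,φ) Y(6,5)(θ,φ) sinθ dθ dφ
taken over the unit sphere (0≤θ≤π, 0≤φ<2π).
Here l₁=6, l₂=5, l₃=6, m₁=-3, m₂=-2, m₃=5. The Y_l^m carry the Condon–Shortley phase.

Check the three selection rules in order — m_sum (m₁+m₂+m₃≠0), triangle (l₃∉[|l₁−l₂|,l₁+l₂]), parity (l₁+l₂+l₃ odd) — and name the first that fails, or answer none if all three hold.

parity

m₁+m₂+m₃ = -3 − 2 + 5 = 0  ✓
triangle: |6−5|=1 ≤ l₃=6 ≤ 6+5=11  ✓
parity: l₁+l₂+l₃ = 17 is odd  ✗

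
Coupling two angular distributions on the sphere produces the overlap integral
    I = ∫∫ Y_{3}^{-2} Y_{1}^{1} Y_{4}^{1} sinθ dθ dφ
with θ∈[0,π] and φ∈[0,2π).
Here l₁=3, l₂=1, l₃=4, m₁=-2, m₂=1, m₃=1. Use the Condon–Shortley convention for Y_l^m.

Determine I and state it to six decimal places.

m-sum 0 ✓  L=8 even ✓  2≤4≤4 ✓
Π(2lᵢ+1) = 7×3×9 = 189
triangle coeff Δ(3,1,4) = 1/252
Σ_t [0,0]: t=0:+1/36 = 1/36
(3j)²=4/63 [(3 1 4; 0 0 0)], sign=+1
Σ_t [0,0]: t=0:+1/240 = 1/240
(3j)²=1/84 [(3 1 4; -2 1 1)], sign=-1
⇒ 4πI² = 1/7
I = (-1)√(1/7/(4π)) = -0.10662181

-0.106622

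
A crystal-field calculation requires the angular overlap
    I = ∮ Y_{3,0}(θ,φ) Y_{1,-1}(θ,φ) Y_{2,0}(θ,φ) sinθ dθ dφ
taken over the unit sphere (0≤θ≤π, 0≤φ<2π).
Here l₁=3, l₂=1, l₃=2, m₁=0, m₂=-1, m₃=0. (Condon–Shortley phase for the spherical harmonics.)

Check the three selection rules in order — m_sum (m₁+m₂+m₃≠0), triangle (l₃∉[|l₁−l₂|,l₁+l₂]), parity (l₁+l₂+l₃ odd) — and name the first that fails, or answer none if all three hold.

azimuthal sum: 0 − 1 + 0 = -1  ✗
2 ≤ 2 ≤ 4 (triangle on l)
L = 3 + 1 + 2 = 6 (even)

m_sum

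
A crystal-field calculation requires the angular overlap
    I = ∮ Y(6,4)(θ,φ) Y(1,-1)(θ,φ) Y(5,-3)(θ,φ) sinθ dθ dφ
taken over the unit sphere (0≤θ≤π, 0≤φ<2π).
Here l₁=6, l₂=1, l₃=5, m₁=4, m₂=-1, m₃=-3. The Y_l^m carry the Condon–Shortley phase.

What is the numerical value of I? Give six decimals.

Checks pass: Σm=0; 12 even; l₃=5∈[5,7].
(2·6+1)(2·1+1)(2·5+1) = 429
Δ: 2! 10! 0! / 13! → 1/858
sum: t=1:−1/14400 = -1/14400
3j²(6 1 5; 0 0 0) = Δ·Π!·Σ² = 6/143  (sign +1)
sum: t=0:+1/161280 = 1/161280
3j²(6 1 5; 4 -1 -3) = Δ·Π!·Σ² = 15/286  (sign +1)
combine: 4πI² = 429·6/143·15/286 = 135/143
take √, sign +1: I = 0.27409047

0.274090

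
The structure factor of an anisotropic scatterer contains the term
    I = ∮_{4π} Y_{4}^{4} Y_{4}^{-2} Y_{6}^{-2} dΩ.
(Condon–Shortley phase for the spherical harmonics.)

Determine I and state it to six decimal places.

-0.110189

m-sum 0 ✓  L=14 even ✓  0≤6≤8 ✓
Π(2lᵢ+1) = 9×9×13 = 1053
triangle coeff Δ(4,4,6) = 1/1261260
Σ_t [0,2]: t=0:+1/4608 t=1:−1/1296 t=2:+1/4608 = -7/20736
(3j)²=20/1287 [(4 4 6; 0 0 0)], sign=-1
Σ_t [0,0]: t=0:+1/69120 = 1/69120
(3j)²=4/429 [(4 4 6; 4 -2 -2)], sign=+1
⇒ 4πI² = 240/1573
I = (-1)√(240/1573/(4π)) = -0.11018851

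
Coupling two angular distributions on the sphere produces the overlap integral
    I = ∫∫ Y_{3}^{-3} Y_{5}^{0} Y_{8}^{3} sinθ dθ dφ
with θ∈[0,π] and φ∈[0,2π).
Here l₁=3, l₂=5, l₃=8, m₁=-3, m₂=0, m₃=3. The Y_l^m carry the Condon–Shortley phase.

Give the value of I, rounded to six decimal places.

-0.090240

m-sum 0 ✓  L=16 even ✓  2≤8≤8 ✓
Π(2lᵢ+1) = 7×11×17 = 1309
triangle coeff Δ(3,5,8) = 1/136136
Σ_t [0,0]: t=0:+1/518400 = 1/518400
(3j)²=56/2431 [(3 5 8; 0 0 0)], sign=+1
Σ_t [0,0]: t=0:+1/10368000 = 1/10368000
(3j)²=3/884 [(3 5 8; -3 0 3)], sign=-1
⇒ 4πI² = 294/2873
I = (-1)√(294/2873/(4π)) = -0.09024038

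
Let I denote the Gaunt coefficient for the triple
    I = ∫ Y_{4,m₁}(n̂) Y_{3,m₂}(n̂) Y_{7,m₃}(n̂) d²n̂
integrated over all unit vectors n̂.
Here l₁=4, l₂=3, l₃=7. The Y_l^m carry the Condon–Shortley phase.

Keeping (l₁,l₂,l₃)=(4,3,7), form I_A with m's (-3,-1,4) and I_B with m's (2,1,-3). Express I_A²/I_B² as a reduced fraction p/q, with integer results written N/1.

Shared (l₁,l₂,l₃)=(4,3,7): N and (l;000)² cancel in I_A²/I_B².
A: Δ = 0!·8!·6!/15! = 1/45045; Racah Σ t=0..0: t=0:+1/241920 = 1/241920; ⇒ 3j(4 3 7; -3 -1 4)² = 2/91, sgn -1
B: Δ = 0!·8!·6!/15! = 1/45045; Racah Σ t=0..0: t=0:+1/69120 = 1/69120; ⇒ 3j(4 3 7; 2 1 -3)² = 4/143, sgn +1
I_A²/I_B² = (2/91)/(4/143) = 11/14

11/14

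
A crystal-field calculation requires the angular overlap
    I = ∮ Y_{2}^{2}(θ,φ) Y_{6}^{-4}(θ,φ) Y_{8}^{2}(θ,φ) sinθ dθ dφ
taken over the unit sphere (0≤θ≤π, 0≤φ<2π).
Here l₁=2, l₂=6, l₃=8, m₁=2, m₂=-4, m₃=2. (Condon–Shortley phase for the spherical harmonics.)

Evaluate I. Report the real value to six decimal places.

Rules hold: Σm=0, L=16 even, 4≤8≤8.
N = 5·13·17 = 1105
Δ = 0!·4!·12!/17! = 1/30940
Racah Σ t=0..0: t=0:+1/2073600 = 1/2073600
⇒ 3j(2 6 8; 0 0 0)² = 28/1105, sgn +1
Racah Σ t=0..0: t=0:+1/174182400 = 1/174182400
⇒ 3j(2 6 8; 2 -4 2)² = 3/6188, sgn +1
4πI² = N·(3j₀)²·(3jₘ)² = 3/221
I = +1·√(0.0135747/4π) = 0.03286696

0.032867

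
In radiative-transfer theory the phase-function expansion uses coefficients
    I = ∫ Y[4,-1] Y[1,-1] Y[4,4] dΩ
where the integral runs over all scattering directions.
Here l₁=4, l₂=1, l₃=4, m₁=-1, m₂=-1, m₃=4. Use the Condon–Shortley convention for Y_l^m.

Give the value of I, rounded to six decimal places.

0.000000

m-sum = -1 − 1 + 4 = 2 ≠ 0 ⇒ I = 0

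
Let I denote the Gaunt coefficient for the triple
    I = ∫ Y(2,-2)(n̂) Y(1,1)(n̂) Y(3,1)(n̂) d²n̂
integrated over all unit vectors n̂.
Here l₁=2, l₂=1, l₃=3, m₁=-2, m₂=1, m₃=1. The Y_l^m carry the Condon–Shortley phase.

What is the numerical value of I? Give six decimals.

-0.082589

Rules hold: Σm=0, L=6 even, 1≤3≤3.
N = 5·3·7 = 105
Δ = 0!·4!·2!/7! = 1/105
Racah Σ t=0..0: t=0:+1/4 = 1/4
⇒ 3j(2 1 3; 0 0 0)² = 3/35, sgn -1
Racah Σ t=0..0: t=0:+1/48 = 1/48
⇒ 3j(2 1 3; -2 1 1)² = 1/105, sgn +1
4πI² = N·(3j₀)²·(3jₘ)² = 3/35
I = -1·√(0.0857143/4π) = -0.08258890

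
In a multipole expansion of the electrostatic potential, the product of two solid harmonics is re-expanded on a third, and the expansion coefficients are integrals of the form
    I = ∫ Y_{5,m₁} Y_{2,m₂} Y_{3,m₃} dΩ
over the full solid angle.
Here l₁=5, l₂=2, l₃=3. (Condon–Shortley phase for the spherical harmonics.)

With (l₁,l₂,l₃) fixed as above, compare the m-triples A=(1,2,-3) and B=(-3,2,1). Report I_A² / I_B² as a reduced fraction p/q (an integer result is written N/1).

1/70

Same 5,2,3: normalisation and zero-m 3j drop out of the ratio.
A: Δ: 4! 6! 0! / 11! → 1/2310; sum: t=4:+1/17280 = 1/17280; 3j²(5 2 3; 1 2 -3) = Δ·Π!·Σ² = 1/2310  (sign +1)
B: Δ: 4! 6! 0! / 11! → 1/2310; sum: t=4:+1/1152 = 1/1152; 3j²(5 2 3; -3 2 1) = Δ·Π!·Σ² = 1/33  (sign +1)
I_A²/I_B² = (1/2310)/(1/33) = 1/70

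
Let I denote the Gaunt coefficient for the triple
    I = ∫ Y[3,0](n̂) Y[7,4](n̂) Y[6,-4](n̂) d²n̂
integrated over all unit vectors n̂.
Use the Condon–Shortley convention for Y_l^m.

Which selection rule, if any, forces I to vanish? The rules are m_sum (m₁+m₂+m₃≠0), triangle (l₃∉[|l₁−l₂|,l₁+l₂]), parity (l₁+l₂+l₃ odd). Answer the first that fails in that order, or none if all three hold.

m₁+m₂+m₃ = 0 + 4 − 4 = 0  ✓
triangle: |3−7|=4 ≤ l₃=6 ≤ 3+7=10  ✓
parity: l₁+l₂+l₃ = 16 is even  ✓

none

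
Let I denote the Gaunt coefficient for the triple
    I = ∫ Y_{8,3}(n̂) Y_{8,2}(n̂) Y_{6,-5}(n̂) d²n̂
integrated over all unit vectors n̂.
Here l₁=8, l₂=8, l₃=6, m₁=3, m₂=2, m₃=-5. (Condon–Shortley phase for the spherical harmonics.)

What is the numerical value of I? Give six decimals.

-0.034809

m-sum 0 ✓  L=22 even ✓  0≤6≤16 ✓
Π(2lᵢ+1) = 17×17×13 = 3757
triangle coeff Δ(8,8,6) = 1/13742520792
Σ_t [2,8]: t=2:+1/41803776000 t=3:−1/435456000 t=4:+1/39813120 t=5:−1/18662400 t=6:+1/39813120 t=7:−1/435456000 t=8:+1/41803776000 = -11/1393459200
(3j)²=600/96577 [(8 8 6; 0 0 0)], sign=-1
Σ_t [4,5]: t=4:+1/1492992000 t=5:−1/1244160000 = -1/7464960000
(3j)²=63/96577 [(8 8 6; 3 2 -5)], sign=+1
⇒ 4πI² = 37800/2482597
I = (-1)√(37800/2482597/(4π)) = -0.03480870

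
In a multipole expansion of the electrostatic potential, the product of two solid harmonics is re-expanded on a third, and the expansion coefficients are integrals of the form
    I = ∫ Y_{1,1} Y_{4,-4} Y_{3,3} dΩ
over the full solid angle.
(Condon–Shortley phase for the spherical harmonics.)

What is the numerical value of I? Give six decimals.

0.325735

Rules hold: Σm=0, L=8 even, 3≤3≤5.
N = 3·9·7 = 189
Δ = 2!·0!·6!/9! = 1/252
Racah Σ t=1..1: t=1:−1/36 = -1/36
⇒ 3j(1 4 3; 0 0 0)² = 4/63, sgn +1
Racah Σ t=0..0: t=0:+1/1440 = 1/1440
⇒ 3j(1 4 3; 1 -4 3)² = 1/9, sgn +1
4πI² = N·(3j₀)²·(3jₘ)² = 4/3
I = +1·√(1.33333/4π) = 0.32573501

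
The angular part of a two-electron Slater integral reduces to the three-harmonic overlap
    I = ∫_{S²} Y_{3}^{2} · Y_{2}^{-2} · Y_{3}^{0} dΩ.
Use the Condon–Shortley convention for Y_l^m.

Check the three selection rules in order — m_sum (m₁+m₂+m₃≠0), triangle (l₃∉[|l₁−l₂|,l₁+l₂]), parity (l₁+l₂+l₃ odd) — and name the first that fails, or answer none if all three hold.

Σmᵢ = 0  ✓
l₃∈[|l₁−l₂|,l₁+l₂]=[1,5], have l₃=3  ✓
Σlᵢ = 8 ⇒ even  ✓

none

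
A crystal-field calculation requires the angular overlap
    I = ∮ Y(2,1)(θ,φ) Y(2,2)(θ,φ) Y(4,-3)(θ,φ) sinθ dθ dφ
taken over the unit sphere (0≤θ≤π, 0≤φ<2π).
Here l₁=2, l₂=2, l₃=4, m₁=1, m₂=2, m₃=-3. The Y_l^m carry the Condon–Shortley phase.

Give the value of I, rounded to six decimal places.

Rules hold: Σm=0, L=8 even, 0≤4≤4.
N = 5·5·9 = 225
Δ = 0!·4!·4!/9! = 1/630
Racah Σ t=0..0: t=0:+1/16 = 1/16
⇒ 3j(2 2 4; 0 0 0)² = 2/35, sgn +1
Racah Σ t=0..0: t=0:+1/144 = 1/144
⇒ 3j(2 2 4; 1 2 -3)² = 1/18, sgn -1
4πI² = N·(3j₀)²·(3jₘ)² = 5/7
I = -1·√(0.714286/4π) = -0.23841361

-0.238414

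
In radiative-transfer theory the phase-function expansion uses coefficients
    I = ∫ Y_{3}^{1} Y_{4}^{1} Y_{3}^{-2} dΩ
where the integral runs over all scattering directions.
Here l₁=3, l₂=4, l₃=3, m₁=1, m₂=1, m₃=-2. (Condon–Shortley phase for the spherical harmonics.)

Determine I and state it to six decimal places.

Checks pass: Σm=0; 10 even; l₃=3∈[1,7].
(2·3+1)(2·4+1)(2·3+1) = 441
Δ: 4! 2! 4! / 11! → 1/34650
sum: t=1:−1/72 t=2:+1/16 t=3:−1/72 = 5/144
3j²(3 4 3; 0 0 0) = Δ·Π!·Σ² = 2/77  (sign -1)
sum: t=1:−1/144 t=2:+1/48 = 1/72
3j²(3 4 3; 1 1 -2) = Δ·Π!·Σ² = 16/693  (sign -1)
combine: 4πI² = 441·2/77·16/693 = 32/121
take √, sign +1: I = 0.14506992

0.145070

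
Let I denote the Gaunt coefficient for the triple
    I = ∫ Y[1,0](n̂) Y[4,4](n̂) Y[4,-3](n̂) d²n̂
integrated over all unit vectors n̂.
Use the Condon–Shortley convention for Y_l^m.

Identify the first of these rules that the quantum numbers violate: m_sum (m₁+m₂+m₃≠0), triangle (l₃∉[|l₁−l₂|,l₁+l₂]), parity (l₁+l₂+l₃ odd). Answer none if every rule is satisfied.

m_sum

m₁+m₂+m₃ = 0 + 4 − 3 = 1  ✗
triangle: |1−4|=3 ≤ l₃=4 ≤ 1+4=5
parity: l₁+l₂+l₃ = 9 is odd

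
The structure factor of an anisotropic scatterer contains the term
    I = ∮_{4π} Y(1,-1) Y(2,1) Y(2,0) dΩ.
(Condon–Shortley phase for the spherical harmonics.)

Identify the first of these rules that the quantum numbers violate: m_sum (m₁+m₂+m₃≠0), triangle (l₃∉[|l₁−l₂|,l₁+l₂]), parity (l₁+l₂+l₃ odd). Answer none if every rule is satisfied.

parity

m₁+m₂+m₃ = -1 + 1 + 0 = 0  ✓
triangle: |1−2|=1 ≤ l₃=2 ≤ 1+2=3  ✓
parity: l₁+l₂+l₃ = 5 is odd  ✗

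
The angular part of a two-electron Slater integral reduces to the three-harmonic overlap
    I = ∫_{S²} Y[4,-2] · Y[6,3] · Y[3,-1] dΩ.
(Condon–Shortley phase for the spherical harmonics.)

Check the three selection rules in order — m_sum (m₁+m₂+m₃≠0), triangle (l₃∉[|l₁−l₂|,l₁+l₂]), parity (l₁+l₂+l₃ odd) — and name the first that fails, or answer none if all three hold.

parity

m₁+m₂+m₃ = -2 + 3 − 1 = 0  ✓
triangle: |4−6|=2 ≤ l₃=3 ≤ 4+6=10  ✓
parity: l₁+l₂+l₃ = 13 is odd  ✗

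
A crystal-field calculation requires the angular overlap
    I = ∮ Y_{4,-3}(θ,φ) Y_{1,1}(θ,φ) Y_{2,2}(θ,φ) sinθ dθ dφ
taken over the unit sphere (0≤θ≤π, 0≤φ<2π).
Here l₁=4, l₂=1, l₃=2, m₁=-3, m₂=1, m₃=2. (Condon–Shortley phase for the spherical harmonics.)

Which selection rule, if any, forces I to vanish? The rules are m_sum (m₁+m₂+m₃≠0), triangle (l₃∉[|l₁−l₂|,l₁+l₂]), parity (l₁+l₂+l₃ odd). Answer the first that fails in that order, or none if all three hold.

triangle

Σmᵢ = 0  ✓
l₃∈[|l₁−l₂|,l₁+l₂]=[3,5], have l₃=2  ✗
Σlᵢ = 7 ⇒ odd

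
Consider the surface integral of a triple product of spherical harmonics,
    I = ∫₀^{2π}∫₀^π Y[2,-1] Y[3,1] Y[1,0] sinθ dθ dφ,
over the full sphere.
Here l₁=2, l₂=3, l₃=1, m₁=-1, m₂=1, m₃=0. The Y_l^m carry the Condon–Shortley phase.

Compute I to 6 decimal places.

-0.233597

m-sum 0 ✓  L=6 even ✓  1≤1≤5 ✓
Π(2lᵢ+1) = 5×7×3 = 105
triangle coeff Δ(2,3,1) = 1/105
Σ_t [2,2]: t=2:+1/4 = 1/4
(3j)²=3/35 [(2 3 1; 0 0 0)], sign=-1
Σ_t [3,3]: t=3:−1/6 = -1/6
(3j)²=8/105 [(2 3 1; -1 1 0)], sign=+1
⇒ 4πI² = 24/35
I = (-1)√(24/35/(4π)) = -0.23359668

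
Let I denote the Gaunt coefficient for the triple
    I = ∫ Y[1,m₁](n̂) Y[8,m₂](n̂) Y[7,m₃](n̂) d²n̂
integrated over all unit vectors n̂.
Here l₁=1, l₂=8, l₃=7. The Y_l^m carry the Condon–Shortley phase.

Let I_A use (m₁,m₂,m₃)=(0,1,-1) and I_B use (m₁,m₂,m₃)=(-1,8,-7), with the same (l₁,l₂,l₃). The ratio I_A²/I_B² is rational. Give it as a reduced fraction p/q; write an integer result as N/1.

21/40

Same 1,8,7: normalisation and zero-m 3j drop out of the ratio.
A: Δ: 2! 0! 14! / 17! → 1/2040; sum: t=1:−1/29030400 = -1/29030400; 3j²(1 8 7; 0 1 -1) = Δ·Π!·Σ² = 21/680  (sign -1)
B: Δ: 2! 0! 14! / 17! → 1/2040; sum: t=2:+1/174356582400 = 1/174356582400; 3j²(1 8 7; -1 8 -7) = Δ·Π!·Σ² = 1/17  (sign +1)
I_A²/I_B² = (21/680)/(1/17) = 21/40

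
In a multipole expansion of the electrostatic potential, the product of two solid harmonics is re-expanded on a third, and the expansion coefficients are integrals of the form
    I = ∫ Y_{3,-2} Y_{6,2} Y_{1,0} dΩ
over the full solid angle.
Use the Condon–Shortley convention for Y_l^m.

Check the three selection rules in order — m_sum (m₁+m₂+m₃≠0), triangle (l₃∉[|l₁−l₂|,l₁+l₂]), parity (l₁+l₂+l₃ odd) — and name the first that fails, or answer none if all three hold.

triangle

m₁+m₂+m₃ = -2 + 2 + 0 = 0  ✓
triangle: |3−6|=3 ≤ l₃=1 ≤ 3+6=9  ✗
parity: l₁+l₂+l₃ = 10 is even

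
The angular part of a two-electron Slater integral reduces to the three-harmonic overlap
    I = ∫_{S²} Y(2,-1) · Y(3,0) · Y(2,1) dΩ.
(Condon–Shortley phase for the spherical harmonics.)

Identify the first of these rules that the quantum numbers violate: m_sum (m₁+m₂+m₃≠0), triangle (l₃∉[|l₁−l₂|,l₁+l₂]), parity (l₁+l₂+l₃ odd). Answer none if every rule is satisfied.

Σmᵢ = 0  ✓
l₃∈[|l₁−l₂|,l₁+l₂]=[1,5], have l₃=2  ✓
Σlᵢ = 7 ⇒ odd  ✗

parity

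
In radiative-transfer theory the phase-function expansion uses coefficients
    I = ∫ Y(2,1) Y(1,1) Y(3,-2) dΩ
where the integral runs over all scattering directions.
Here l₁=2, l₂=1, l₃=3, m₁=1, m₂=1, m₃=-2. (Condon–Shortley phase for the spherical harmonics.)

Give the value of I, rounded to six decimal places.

Rules hold: Σm=0, L=6 even, 1≤3≤3.
N = 5·3·7 = 105
Δ = 0!·4!·2!/7! = 1/105
Racah Σ t=0..0: t=0:+1/4 = 1/4
⇒ 3j(2 1 3; 0 0 0)² = 3/35, sgn -1
Racah Σ t=0..0: t=0:+1/12 = 1/12
⇒ 3j(2 1 3; 1 1 -2)² = 2/21, sgn -1
4πI² = N·(3j₀)²·(3jₘ)² = 6/7
I = +1·√(0.857143/4π) = 0.26116903

0.261169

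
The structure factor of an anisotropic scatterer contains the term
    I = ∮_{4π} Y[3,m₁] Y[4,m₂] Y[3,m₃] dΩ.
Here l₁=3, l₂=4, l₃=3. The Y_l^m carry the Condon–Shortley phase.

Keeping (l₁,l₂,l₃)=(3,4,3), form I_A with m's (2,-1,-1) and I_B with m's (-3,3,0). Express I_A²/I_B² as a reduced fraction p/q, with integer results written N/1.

l's match ⇒ only the (l;m) 3-j factors differ between A and B.
A: triangle coeff Δ(3,4,3) = 1/34650; Σ_t [0,1]: t=0:+1/144 t=1:−1/48 = -1/72; (3j)²=16/693 [(3 4 3; 2 -1 -1)], sign=-1
B: triangle coeff Δ(3,4,3) = 1/34650; Σ_t [4,4]: t=4:+1/288 = 1/288; (3j)²=1/22 [(3 4 3; -3 3 0)], sign=-1
I_A²/I_B² = (16/693)/(1/22) = 32/63

32/63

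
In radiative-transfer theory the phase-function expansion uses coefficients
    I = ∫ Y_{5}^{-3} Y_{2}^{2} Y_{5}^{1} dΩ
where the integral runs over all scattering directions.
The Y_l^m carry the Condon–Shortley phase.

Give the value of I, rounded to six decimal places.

m-sum 0 ✓  L=12 even ✓  3≤5≤7 ✓
Π(2lᵢ+1) = 11×5×11 = 605
triangle coeff Δ(5,2,5) = 1/38610
Σ_t [0,2]: t=0:+1/2880 t=1:−1/576 t=2:+1/2880 = -1/960
(3j)²=10/429 [(5 2 5; 0 0 0)], sign=+1
Σ_t [2,2]: t=2:+1/5760 = 1/5760
(3j)²=56/2145 [(5 2 5; -3 2 1)], sign=+1
⇒ 4πI² = 560/1521
I = (+1)√(560/1521/(4π)) = 0.17116875

0.171169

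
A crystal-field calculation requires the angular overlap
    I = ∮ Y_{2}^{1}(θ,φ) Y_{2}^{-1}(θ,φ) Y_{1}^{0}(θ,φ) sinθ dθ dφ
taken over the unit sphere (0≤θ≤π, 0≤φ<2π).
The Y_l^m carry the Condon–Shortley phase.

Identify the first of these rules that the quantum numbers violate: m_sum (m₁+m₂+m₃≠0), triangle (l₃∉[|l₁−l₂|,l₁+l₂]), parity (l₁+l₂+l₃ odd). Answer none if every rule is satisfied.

Σmᵢ = 0  ✓
l₃∈[|l₁−l₂|,l₁+l₂]=[0,4], have l₃=1  ✓
Σlᵢ = 5 ⇒ odd  ✗

parity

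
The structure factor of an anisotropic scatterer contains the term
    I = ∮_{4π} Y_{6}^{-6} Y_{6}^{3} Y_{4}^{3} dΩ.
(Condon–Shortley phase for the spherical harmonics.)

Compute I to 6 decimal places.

-0.119136

Rules hold: Σm=0, L=16 even, 0≤4≤12.
N = 13·13·9 = 1521
Δ = 8!·4!·4!/17! = 1/15315300
Racah Σ t=2..6: t=2:+1/829440 t=3:−1/25920 t=4:+1/9216 t=5:−1/25920 t=6:+1/829440 = 7/207360
⇒ 3j(6 6 4; 0 0 0)² = 28/2431, sgn +1
Racah Σ t=8..8: t=8:+1/5806080 = 1/5806080
⇒ 3j(6 6 4; -6 3 3)² = 9/884, sgn -1
4πI² = N·(3j₀)²·(3jₘ)² = 567/3179
I = -1·√(0.178358/4π) = -0.11913554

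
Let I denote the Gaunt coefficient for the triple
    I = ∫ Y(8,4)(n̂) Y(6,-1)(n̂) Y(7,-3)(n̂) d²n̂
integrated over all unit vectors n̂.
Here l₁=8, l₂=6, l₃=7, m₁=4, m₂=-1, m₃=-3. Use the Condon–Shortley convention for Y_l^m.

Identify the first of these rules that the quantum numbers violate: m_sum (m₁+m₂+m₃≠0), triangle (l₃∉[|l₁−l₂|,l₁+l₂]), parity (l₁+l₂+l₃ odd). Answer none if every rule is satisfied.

Σmᵢ = 0  ✓
l₃∈[|l₁−l₂|,l₁+l₂]=[2,14], have l₃=7  ✓
Σlᵢ = 21 ⇒ odd  ✗

parity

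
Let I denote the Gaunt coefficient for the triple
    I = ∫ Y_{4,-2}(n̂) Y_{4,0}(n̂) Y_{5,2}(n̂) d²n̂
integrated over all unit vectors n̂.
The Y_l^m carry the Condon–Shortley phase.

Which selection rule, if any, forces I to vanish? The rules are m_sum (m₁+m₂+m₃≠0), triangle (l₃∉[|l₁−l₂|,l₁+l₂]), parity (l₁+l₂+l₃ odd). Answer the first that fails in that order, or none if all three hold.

Σmᵢ = 0  ✓
l₃∈[|l₁−l₂|,l₁+l₂]=[0,8], have l₃=5  ✓
Σlᵢ = 13 ⇒ odd  ✗

parity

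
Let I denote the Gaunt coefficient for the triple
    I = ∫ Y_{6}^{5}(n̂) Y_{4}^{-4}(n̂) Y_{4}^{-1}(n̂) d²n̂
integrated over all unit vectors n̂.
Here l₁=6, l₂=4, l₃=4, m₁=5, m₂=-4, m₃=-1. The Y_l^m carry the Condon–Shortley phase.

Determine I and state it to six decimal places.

0.200167

m-sum 0 ✓  L=14 even ✓  2≤4≤10 ✓
Π(2lᵢ+1) = 13×9×9 = 1053
triangle coeff Δ(6,4,4) = 1/1261260
Σ_t [2,4]: t=2:+1/4608 t=3:−1/1296 t=4:+1/4608 = -7/20736
(3j)²=20/1287 [(6 4 4; 0 0 0)], sign=-1
Σ_t [0,0]: t=0:+1/172800 = 1/172800
(3j)²=2/65 [(6 4 4; 5 -4 -1)], sign=-1
⇒ 4πI² = 72/143
I = (+1)√(72/143/(4π)) = 0.20016738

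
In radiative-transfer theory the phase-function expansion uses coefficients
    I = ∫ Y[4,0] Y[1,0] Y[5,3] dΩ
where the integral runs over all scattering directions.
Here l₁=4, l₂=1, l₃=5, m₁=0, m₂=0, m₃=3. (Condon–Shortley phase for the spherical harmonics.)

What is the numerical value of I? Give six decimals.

Σmᵢ = 3 ≠ 0, so the φ-integral vanishes; I = 0

0.000000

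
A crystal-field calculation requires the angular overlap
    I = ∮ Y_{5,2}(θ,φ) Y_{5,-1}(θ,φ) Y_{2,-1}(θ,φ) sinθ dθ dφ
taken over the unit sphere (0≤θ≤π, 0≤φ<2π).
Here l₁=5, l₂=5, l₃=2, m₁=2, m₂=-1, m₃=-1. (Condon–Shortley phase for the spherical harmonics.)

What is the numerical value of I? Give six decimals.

0.104819

m-sum 0 ✓  L=12 even ✓  0≤2≤10 ✓
Π(2lᵢ+1) = 11×11×5 = 605
triangle coeff Δ(5,5,2) = 1/38610
Σ_t [3,5]: t=3:−1/2880 t=4:+1/576 t=5:−1/2880 = 1/960
(3j)²=10/429 [(5 5 2; 0 0 0)], sign=+1
Σ_t [2,3]: t=2:+1/2880 t=3:−1/1440 = -1/2880
(3j)²=7/715 [(5 5 2; 2 -1 -1)], sign=+1
⇒ 4πI² = 70/507
I = (+1)√(70/507/(4π)) = 0.10481902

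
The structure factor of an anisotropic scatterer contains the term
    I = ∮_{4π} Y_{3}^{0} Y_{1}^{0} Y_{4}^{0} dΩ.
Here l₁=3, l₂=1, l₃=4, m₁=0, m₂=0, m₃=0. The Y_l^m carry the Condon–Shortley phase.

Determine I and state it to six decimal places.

0.246233

Checks pass: Σm=0; 8 even; l₃=4∈[2,4].
(2·3+1)(2·1+1)(2·4+1) = 189
Δ: 0! 6! 2! / 9! → 1/252
sum: t=0:+1/36 = 1/36
3j²(3 1 4; 0 0 0) = Δ·Π!·Σ² = 4/63  (sign +1)
(m-triple is (0,0,0) — same symbol as above.)
combine: 4πI² = 189·4/63·4/63 = 16/21
take √, sign +1: I = 0.24623252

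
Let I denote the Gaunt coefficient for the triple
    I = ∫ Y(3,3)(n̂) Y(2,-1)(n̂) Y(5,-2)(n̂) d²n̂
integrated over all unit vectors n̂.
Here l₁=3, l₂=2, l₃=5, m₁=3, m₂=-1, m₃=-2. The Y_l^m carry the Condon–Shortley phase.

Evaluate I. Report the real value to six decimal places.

m-sum 0 ✓  L=10 even ✓  1≤5≤5 ✓
Π(2lᵢ+1) = 7×5×11 = 385
triangle coeff Δ(3,2,5) = 1/2310
Σ_t [0,0]: t=0:+1/144 = 1/144
(3j)²=10/231 [(3 2 5; 0 0 0)], sign=-1
Σ_t [0,0]: t=0:+1/4320 = 1/4320
(3j)²=1/330 [(3 2 5; 3 -1 -2)], sign=-1
⇒ 4πI² = 5/99
I = (+1)√(5/99/(4π)) = 0.06339609

0.063396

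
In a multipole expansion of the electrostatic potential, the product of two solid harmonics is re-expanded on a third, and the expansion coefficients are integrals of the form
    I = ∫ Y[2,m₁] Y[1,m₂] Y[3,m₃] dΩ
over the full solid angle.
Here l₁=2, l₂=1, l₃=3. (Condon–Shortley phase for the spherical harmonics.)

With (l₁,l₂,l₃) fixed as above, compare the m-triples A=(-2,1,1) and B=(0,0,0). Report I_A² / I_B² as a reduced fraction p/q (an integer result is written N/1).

Same 2,1,3: normalisation and zero-m 3j drop out of the ratio.
A: Δ: 0! 4! 2! / 7! → 1/105; sum: t=0:+1/48 = 1/48; 3j²(2 1 3; -2 1 1) = Δ·Π!·Σ² = 1/105  (sign +1)
B: Δ: 0! 4! 2! / 7! → 1/105; sum: t=0:+1/4 = 1/4; 3j²(2 1 3; 0 0 0) = Δ·Π!·Σ² = 3/35  (sign -1)
I_A²/I_B² = (1/105)/(3/35) = 1/9

1/9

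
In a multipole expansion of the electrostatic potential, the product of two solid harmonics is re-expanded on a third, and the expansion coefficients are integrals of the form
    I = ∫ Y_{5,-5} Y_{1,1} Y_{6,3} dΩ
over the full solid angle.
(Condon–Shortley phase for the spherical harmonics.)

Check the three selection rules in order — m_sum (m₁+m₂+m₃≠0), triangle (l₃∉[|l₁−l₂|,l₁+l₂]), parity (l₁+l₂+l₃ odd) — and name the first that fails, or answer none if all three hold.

m_sum

azimuthal sum: -5 + 1 + 3 = -1  ✗
4 ≤ 6 ≤ 6 (triangle on l)
L = 5 + 1 + 6 = 12 (even)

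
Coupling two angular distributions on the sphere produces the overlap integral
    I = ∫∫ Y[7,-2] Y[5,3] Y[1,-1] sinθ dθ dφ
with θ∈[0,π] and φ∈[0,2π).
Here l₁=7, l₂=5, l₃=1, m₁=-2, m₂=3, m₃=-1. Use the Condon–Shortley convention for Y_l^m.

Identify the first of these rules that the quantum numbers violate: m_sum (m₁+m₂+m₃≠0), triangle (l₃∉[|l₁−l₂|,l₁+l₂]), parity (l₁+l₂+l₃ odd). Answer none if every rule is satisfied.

m₁+m₂+m₃ = -2 + 3 − 1 = 0  ✓
triangle: |7−5|=2 ≤ l₃=1 ≤ 7+5=12  ✗
parity: l₁+l₂+l₃ = 13 is odd

triangle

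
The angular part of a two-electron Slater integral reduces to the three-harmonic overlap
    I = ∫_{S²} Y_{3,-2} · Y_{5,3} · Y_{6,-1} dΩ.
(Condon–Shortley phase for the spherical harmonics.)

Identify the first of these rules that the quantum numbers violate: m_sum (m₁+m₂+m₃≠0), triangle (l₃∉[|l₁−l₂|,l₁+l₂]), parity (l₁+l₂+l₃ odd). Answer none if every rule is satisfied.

Σmᵢ = 0  ✓
l₃∈[|l₁−l₂|,l₁+l₂]=[2,8], have l₃=6  ✓
Σlᵢ = 14 ⇒ even  ✓

none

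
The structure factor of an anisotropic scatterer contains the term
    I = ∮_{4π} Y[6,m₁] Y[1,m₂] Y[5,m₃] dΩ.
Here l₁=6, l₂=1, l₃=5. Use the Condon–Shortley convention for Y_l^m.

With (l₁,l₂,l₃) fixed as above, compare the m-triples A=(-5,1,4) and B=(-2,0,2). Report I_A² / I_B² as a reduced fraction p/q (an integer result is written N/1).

Shared (l₁,l₂,l₃)=(6,1,5): N and (l;000)² cancel in I_A²/I_B².
A: Δ = 2!·10!·0!/13! = 1/858; Racah Σ t=2..2: t=2:+1/725760 = 1/725760; ⇒ 3j(6 1 5; -5 1 4)² = 5/78, sgn -1
B: Δ = 2!·10!·0!/13! = 1/858; Racah Σ t=1..1: t=1:−1/30240 = -1/30240; ⇒ 3j(6 1 5; -2 0 2)² = 16/429, sgn +1
I_A²/I_B² = (5/78)/(16/429) = 55/32

55/32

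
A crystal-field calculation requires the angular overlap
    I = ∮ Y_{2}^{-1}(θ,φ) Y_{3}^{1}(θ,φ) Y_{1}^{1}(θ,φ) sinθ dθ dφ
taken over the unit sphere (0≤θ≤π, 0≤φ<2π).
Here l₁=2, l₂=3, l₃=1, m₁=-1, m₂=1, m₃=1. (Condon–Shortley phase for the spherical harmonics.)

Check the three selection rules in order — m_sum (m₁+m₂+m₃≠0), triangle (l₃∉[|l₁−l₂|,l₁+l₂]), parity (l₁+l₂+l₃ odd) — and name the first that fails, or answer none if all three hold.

m₁+m₂+m₃ = -1 + 1 + 1 = 1  ✗
triangle: |2−3|=1 ≤ l₃=1 ≤ 2+3=5
parity: l₁+l₂+l₃ = 6 is even

m_sum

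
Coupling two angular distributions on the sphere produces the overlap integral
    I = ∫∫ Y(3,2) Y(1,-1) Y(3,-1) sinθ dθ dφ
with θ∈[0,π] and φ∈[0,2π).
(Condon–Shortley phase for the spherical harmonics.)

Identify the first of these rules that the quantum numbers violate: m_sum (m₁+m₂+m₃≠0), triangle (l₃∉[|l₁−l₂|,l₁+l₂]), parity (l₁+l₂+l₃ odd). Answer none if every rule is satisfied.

parity

azimuthal sum: 2 − 1 − 1 = 0  ✓
2 ≤ 3 ≤ 4 (triangle on l)  ✓
L = 3 + 1 + 3 = 7 (odd)  ✗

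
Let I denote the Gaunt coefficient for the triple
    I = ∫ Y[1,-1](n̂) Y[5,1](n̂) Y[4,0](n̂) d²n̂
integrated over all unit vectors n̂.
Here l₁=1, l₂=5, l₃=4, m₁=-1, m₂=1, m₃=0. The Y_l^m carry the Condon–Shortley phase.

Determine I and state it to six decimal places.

-0.190188

Rules hold: Σm=0, L=10 even, 4≤4≤6.
N = 3·11·9 = 297
Δ = 2!·0!·8!/11! = 1/495
Racah Σ t=1..1: t=1:−1/576 = -1/576
⇒ 3j(1 5 4; 0 0 0)² = 5/99, sgn -1
Racah Σ t=2..2: t=2:+1/1152 = 1/1152
⇒ 3j(1 5 4; -1 1 0)² = 1/33, sgn +1
4πI² = N·(3j₀)²·(3jₘ)² = 5/11
I = -1·√(0.454545/4π) = -0.19018827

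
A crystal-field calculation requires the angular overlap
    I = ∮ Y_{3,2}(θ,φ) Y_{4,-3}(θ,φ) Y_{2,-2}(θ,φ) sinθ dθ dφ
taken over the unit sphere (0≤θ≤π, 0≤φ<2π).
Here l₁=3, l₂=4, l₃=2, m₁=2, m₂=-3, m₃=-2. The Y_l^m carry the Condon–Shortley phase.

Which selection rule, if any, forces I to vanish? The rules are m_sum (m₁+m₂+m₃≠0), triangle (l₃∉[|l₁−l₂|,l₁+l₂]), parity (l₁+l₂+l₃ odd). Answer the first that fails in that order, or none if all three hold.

m_sum

azimuthal sum: 2 − 3 − 2 = -3  ✗
1 ≤ 2 ≤ 7 (triangle on l)
L = 3 + 4 + 2 = 9 (odd)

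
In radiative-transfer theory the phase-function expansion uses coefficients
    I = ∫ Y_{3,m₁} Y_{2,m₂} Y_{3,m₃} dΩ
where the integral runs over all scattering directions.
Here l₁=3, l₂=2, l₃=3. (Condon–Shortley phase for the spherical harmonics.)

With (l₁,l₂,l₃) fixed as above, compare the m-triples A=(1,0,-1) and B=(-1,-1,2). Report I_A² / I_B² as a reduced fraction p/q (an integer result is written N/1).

3/5

l's match ⇒ only the (l;m) 3-j factors differ between A and B.
A: triangle coeff Δ(3,2,3) = 1/3780; Σ_t [0,2]: t=0:+1/16 t=1:−1/6 t=2:+1/96 = -3/32; (3j)²=3/140 [(3 2 3; 1 0 -1)], sign=-1
B: triangle coeff Δ(3,2,3) = 1/3780; Σ_t [0,1]: t=0:+1/48 t=1:−1/12 = -1/16; (3j)²=1/28 [(3 2 3; -1 -1 2)], sign=+1
I_A²/I_B² = (3/140)/(1/28) = 3/5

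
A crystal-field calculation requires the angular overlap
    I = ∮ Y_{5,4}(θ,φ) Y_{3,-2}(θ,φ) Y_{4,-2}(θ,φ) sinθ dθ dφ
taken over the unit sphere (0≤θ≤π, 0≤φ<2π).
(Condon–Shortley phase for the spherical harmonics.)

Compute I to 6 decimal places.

Checks pass: Σm=0; 12 even; l₃=4∈[2,8].
(2·5+1)(2·3+1)(2·4+1) = 693
Δ: 4! 6! 2! / 13! → 1/180180
sum: t=1:−1/576 t=2:+1/144 t=3:−1/576 = 1/288
3j²(5 3 4; 0 0 0) = Δ·Π!·Σ² = 20/1001  (sign +1)
sum: t=0:+1/2880 t=1:−1/8640 = 1/4320
3j²(5 3 4; 4 -2 -2) = Δ·Π!·Σ² = 8/429  (sign +1)
combine: 4πI² = 693·20/1001·8/429 = 480/1859
take √, sign +1: I = 0.14334284

0.143343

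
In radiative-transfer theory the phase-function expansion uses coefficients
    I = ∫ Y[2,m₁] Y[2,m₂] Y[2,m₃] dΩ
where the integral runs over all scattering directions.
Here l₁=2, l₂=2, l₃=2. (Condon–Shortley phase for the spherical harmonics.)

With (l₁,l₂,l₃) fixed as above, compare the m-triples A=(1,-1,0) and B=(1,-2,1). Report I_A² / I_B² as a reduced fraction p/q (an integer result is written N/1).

Same 2,2,2: normalisation and zero-m 3j drop out of the ratio.
A: Δ: 2! 2! 2! / 7! → 1/630; sum: t=0:+1/2 t=1:−1/4 = 1/4; 3j²(2 2 2; 1 -1 0) = Δ·Π!·Σ² = 1/70  (sign +1)
B: Δ: 2! 2! 2! / 7! → 1/630; sum: t=0:+1/4 = 1/4; 3j²(2 2 2; 1 -2 1) = Δ·Π!·Σ² = 3/35  (sign -1)
I_A²/I_B² = (1/70)/(3/35) = 1/6

1/6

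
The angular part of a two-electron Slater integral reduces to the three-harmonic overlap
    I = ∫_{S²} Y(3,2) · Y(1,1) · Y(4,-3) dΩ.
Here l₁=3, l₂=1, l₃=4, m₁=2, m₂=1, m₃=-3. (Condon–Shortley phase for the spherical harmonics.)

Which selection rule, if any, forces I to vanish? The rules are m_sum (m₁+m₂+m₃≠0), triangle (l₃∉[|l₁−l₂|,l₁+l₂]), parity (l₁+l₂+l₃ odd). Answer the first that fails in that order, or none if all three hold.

none

m₁+m₂+m₃ = 2 + 1 − 3 = 0  ✓
triangle: |3−1|=2 ≤ l₃=4 ≤ 3+1=4  ✓
parity: l₁+l₂+l₃ = 8 is even  ✓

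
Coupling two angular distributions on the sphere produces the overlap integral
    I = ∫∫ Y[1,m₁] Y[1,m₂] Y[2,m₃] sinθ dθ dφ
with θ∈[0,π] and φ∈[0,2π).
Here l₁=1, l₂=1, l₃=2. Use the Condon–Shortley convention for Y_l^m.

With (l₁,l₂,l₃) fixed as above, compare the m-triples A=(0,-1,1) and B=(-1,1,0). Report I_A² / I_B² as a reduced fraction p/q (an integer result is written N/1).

Shared (l₁,l₂,l₃)=(1,1,2): N and (l;000)² cancel in I_A²/I_B².
A: Δ = 0!·2!·2!/5! = 1/30; Racah Σ t=0..0: t=0:+1/2 = 1/2; ⇒ 3j(1 1 2; 0 -1 1)² = 1/10, sgn -1
B: Δ = 0!·2!·2!/5! = 1/30; Racah Σ t=0..0: t=0:+1/4 = 1/4; ⇒ 3j(1 1 2; -1 1 0)² = 1/30, sgn +1
I_A²/I_B² = (1/10)/(1/30) = 3/1

3/1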